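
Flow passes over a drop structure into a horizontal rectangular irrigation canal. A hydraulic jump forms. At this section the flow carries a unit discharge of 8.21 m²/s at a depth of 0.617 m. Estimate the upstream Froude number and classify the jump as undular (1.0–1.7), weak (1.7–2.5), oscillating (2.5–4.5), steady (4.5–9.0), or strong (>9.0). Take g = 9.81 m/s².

V₁ = q/y₁ = 8.21/0.617 = 13.3 m/s. Fr₁ = V₁/√(g·y₁) = 13.3/√(9.81×0.617) = 5.41.
Fr₁ = 5.41 lies in the steady range.

Fr₁ = 5.41; steady jump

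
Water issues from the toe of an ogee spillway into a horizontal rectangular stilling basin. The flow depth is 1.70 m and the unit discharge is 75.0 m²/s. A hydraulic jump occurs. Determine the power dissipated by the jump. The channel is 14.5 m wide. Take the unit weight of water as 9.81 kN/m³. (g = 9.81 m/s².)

V₁ = q/y₁ = 75.0/1.70 = 44.1 m/s. Fr₁ = V₁/√(g·y₁) = 44.1/√(9.81×1.70) = 10.8.
By Bélanger, y₂/y₁ = ½[√(1 + 8Fr₁²) − 1] = ½[√934.7 − 1] = 14.8.
y₂ = 14.8 × 1.70 = 25.1 m.
V₂ = q/y₂ = 75.0/25.1 = 2.98 m/s. E₁ = y₁ + V₁²/2g = 101 m; E₂ = y₂ + V₂²/2g = 25.6 m. ΔE = E₁ − E₂ = 75.3 m.
Q = q·b = 75.0 × 14.5 = 1088 m³/s. P = γ·Q·ΔE = 9.81 × 1088 × 75.3 = 803466 kW.

P = 803466 kW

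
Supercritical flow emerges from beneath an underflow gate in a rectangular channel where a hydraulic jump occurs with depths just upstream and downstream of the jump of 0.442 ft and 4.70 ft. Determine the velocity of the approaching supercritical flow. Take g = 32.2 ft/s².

For a rectangular channel the momentum equation gives q² = ½·g·y₁·y₂·(y₁ + y₂) = ½×32.2×0.442×4.70×5.14 = 172.
q = √172 = 13.1 ft²/s.
V₁ = q/y₁ = 13.1/0.442 = 29.7 ft/s.

V₁ = 29.7 ft/s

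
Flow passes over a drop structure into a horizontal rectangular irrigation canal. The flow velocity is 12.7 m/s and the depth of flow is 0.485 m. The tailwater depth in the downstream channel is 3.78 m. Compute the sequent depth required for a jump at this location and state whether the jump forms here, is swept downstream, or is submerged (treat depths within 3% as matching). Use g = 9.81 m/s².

y₂ = 3.76 m; the jump forms here

Fr₁ = V₁/√(g·y₁) = 12.7/√(9.81×0.485) = 5.82.
Bélanger equation: y₂/y₁ = ½[√(1 + 8Fr₁²) − 1] = ½[√272.2 − 1] = 7.75.
y₂ = 7.75 × 0.485 = 3.76 m.
Tailwater y_tw = 3.78 m: y_tw ≈ y₂, so the jump forms here.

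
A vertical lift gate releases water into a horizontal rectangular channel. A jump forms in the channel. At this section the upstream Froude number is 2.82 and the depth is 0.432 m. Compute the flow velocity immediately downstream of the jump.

Fr₁ = 2.82 (given).
From the momentum equation for a rectangular channel, y₂/y₁ = ½[√(1 + 8Fr₁²) − 1] = ½[√64.62 − 1] = 3.52.
y₂ = 3.52 × 0.432 = 1.52 m.
V₁ = Fr₁·√(g·y₁) = 2.82×√(9.81×0.432) = 5.81 m/s; q = V₁·y₁ = 2.51 m²/s.
V₂ = q/y₂ = 2.51/1.52 = 1.65 m/s.

V₂ = 1.65 m/s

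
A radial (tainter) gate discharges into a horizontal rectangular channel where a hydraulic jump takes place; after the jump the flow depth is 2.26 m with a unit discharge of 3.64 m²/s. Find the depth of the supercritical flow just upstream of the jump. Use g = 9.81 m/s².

y₁ = 0.442 m

V₂ = q/y₂ = 3.64/2.26 = 1.61 m/s; Fr₂ = V₂/√(g·y₂) = 0.342.
The Bélanger relation is symmetric: y₁/y₂ = ½[√(1 + 8Fr₂²) − 1] = ½[√1.936 − 1] = 0.196.
y₁ = 0.196 × 2.26 = 0.442 m.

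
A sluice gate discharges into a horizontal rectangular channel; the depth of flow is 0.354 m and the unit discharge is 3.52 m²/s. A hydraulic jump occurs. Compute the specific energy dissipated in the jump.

V₁ = q/y₁ = 3.52/0.354 = 9.94 m/s. Fr₁ = V₁/√(g·y₁) = 9.94/√(9.81×0.354) = 5.34.
Sequent-depth ratio: y₂/y₁ = ½[√(1 + 8Fr₁²) − 1] = ½[√228.8 − 1] = 7.06.
y₂ = 7.06 × 0.354 = 2.50 m.
V₂ = q/y₂ = 3.52/2.50 = 1.41 m/s. E₁ = y₁ + V₁²/2g = 5.39 m; E₂ = y₂ + V₂²/2g = 2.60 m. ΔE = E₁ − E₂ = 2.79 m.

ΔE = 2.79 m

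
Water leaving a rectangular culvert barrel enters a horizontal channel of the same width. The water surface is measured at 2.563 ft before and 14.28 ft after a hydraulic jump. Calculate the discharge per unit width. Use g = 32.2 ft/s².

For a rectangular channel the momentum equation gives q² = ½·g·y₁·y₂·(y₁ + y₂) = ½×32.2×2.563×14.28×16.84 = 9925.
q = √9925 = 99.62 ft²/s.

q = 99.62 ft²/s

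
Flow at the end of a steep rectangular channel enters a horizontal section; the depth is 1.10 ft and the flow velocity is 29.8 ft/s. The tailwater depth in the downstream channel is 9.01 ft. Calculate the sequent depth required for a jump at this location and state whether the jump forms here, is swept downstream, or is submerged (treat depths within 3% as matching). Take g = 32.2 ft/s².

y₂ = 7.26 ft; the jump is submerged

Fr₁ = V₁/√(g·y₁) = 29.8/√(32.2×1.10) = 5.01.
By Bélanger, y₂/y₁ = ½[√(1 + 8Fr₁²) − 1] = ½[√201.6 − 1] = 6.60.
y₂ = 6.60 × 1.10 = 7.26 ft.
Tailwater y_tw = 9.01 ft: y_tw > y₂, so the jump is submerged.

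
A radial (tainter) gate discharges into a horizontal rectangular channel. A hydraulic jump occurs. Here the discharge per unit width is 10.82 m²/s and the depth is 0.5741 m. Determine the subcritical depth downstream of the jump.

y₂ = 6.167 m

V₁ = q/y₁ = 10.82/0.5741 = 18.85 m/s. Fr₁ = V₁/√(g·y₁) = 18.85/√(9.81×0.5741) = 7.942.
Sequent-depth ratio: y₂/y₁ = ½[√(1 + 8Fr₁²) − 1] = ½[√505.56 − 1] = 10.74.
y₂ = 10.74 × 0.5741 = 6.167 m.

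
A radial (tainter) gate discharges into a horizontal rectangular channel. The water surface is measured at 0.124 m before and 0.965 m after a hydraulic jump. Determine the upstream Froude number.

Fr₁ = 5.85

For a rectangular channel the momentum equation gives q² = ½·g·y₁·y₂·(y₁ + y₂) = ½×9.81×0.124×0.965×1.09 = 0.639.
q = √0.639 = 0.799 m²/s.
V₁ = q/y₁ = 6.45 m/s; Fr₁ = V₁/√(g·y₁) = 5.85.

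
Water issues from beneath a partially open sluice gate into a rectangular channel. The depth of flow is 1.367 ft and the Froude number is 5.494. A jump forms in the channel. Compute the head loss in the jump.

ΔE = 11.65 ft

Fr₁ = 5.494 (given).
Sequent-depth ratio: y₂/y₁ = ½[√(1 + 8Fr₁²) − 1] = ½[√242.47 − 1] = 7.286.
y₂ = 7.286 × 1.367 = 9.960 ft.
V₁ = Fr₁·√(g·y₁) = 5.494×√(32.2×1.367) = 36.45 ft/s; q = V₁·y₁ = 49.83 ft²/s. V₂ = q/y₂ = 49.83/9.960 = 5.003 ft/s. E₁ = y₁ + V₁²/2g = 22.00 ft; E₂ = y₂ + V₂²/2g = 10.35 ft. ΔE = E₁ − E₂ = 11.65 ft.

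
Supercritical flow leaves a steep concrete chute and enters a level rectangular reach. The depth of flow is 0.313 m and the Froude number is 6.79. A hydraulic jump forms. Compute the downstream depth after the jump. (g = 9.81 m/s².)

Fr₁ = 6.79 (given).
From the momentum equation for a rectangular channel, y₂/y₁ = ½[√(1 + 8Fr₁²) − 1] = ½[√369.8 − 1] = 9.12.
y₂ = 9.12 × 0.313 = 2.85 m.

y₂ = 2.85 m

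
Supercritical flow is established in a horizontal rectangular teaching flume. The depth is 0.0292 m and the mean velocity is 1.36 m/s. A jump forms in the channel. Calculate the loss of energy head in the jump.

ΔE = 0.0225 m

Fr₁ = V₁/√(g·y₁) = 1.36/√(9.81×0.0292) = 2.54.
Conjugate-depth relation: y₂/y₁ = ½[√(1 + 8Fr₁²) − 1] = ½[√52.66 − 1] = 3.13.
y₂ = 3.13 × 0.0292 = 0.0913 m.
q = V₁·y₁ = 1.36 × 0.0292 = 0.0397 m²/s. V₂ = q/y₂ = 0.0397/0.0913 = 0.435 m/s. E₁ = y₁ + V₁²/2g = 0.123 m; E₂ = y₂ + V₂²/2g = 0.101 m. ΔE = E₁ − E₂ = 0.0225 m.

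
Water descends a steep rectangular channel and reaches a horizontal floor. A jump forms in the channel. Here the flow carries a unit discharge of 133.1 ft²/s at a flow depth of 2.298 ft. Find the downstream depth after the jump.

V₁ = q/y₁ = 133.1/2.298 = 57.92 ft/s. Fr₁ = V₁/√(g·y₁) = 57.92/√(32.2×2.298) = 6.733.
By Bélanger, y₂/y₁ = ½[√(1 + 8Fr₁²) − 1] = ½[√363.69 − 1] = 9.035.
y₂ = 9.035 × 2.298 = 20.76 ft.

y₂ = 20.76 ft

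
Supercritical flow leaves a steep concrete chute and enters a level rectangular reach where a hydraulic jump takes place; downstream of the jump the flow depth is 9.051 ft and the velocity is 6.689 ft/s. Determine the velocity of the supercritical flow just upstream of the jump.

V₁ = 27.15 ft/s

Fr₂ = V₂/√(g·y₂) = 6.689/√(32.2×9.051) = 0.3918.
Since the conjugate-depth ratio holds either way, y₁/y₂ = ½[√(1 + 8Fr₂²) − 1] = ½[√2.2282 − 1] = 0.2464.
y₁ = 0.2464 × 9.051 = 2.230 ft.
V₁ = q/y₁ = 60.54/2.230 = 27.15 ft/s.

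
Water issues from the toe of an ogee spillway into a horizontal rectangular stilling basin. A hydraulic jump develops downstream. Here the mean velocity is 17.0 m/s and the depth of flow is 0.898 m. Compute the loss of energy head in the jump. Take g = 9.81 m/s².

Fr₁ = V₁/√(g·y₁) = 17.0/√(9.81×0.898) = 5.73.
By Bélanger, y₂/y₁ = ½[√(1 + 8Fr₁²) − 1] = ½[√263.4 − 1] = 7.62.
y₂ = 7.62 × 0.898 = 6.84 m.
q = V₁·y₁ = 17.0 × 0.898 = 15.3 m²/s. V₂ = q/y₂ = 15.3/6.84 = 2.23 m/s. E₁ = y₁ + V₁²/2g = 15.6 m; E₂ = y₂ + V₂²/2g = 7.09 m. ΔE = E₁ − E₂ = 8.54 m.

ΔE = 8.54 m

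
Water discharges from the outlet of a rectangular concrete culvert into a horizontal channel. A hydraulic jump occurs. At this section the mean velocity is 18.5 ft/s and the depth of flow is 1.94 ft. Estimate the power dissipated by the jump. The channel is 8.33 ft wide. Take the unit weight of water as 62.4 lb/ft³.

Fr₁ = V₁/√(g·y₁) = 18.5/√(32.2×1.94) = 2.34.
From the momentum equation for a rectangular channel, y₂/y₁ = ½[√(1 + 8Fr₁²) − 1] = ½[√44.83 − 1] = 2.85.
y₂ = 2.85 × 1.94 = 5.52 ft.
Head loss: ΔE = (y₂ − y₁)³/(4y₁y₂) = (5.52 − 1.94)³/(4×1.94×5.52) = 46.1/42.9 = 1.07 ft.
q = V₁·y₁ = 18.5 × 1.94 = 35.9 ft²/s. Q = q·b = 35.9 × 8.33 = 299 cfs. P = γ·Q·ΔE/550 = 62.4 × 299 × 1.07 / 550 = 36.4 hp.

P = 36.4 hp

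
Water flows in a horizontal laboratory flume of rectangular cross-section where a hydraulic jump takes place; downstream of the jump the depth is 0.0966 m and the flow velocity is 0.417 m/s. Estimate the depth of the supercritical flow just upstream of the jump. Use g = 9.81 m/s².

y₁ = 0.0276 m

Fr₂ = V₂/√(g·y₂) = 0.417/√(9.81×0.0966) = 0.428.
Applying the sequent-depth relation in reverse, y₁/y₂ = ½[√(1 + 8Fr₂²) − 1] = ½[√2.468 − 1] = 0.285.
y₁ = 0.285 × 0.0966 = 0.0276 m.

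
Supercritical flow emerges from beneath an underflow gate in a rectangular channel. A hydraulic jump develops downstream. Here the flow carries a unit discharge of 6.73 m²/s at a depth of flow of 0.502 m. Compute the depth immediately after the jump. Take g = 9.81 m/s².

V₁ = q/y₁ = 6.73/0.502 = 13.4 m/s. Fr₁ = V₁/√(g·y₁) = 13.4/√(9.81×0.502) = 6.04.
By Bélanger, y₂/y₁ = ½[√(1 + 8Fr₁²) − 1] = ½[√293.0 − 1] = 8.06.
y₂ = 8.06 × 0.502 = 4.05 m.

y₂ = 4.05 m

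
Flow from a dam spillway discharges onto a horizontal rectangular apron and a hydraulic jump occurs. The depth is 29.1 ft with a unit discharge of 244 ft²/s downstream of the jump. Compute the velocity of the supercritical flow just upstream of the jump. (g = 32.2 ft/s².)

V₂ = q/y₂ = 244/29.1 = 8.38 ft/s; Fr₂ = V₂/√(g·y₂) = 0.274.
The Bélanger relation is symmetric: y₁/y₂ = ½[√(1 + 8Fr₂²) − 1] = ½[√1.600 − 1] = 0.133.
y₁ = 0.133 × 29.1 = 3.86 ft.
V₁ = q/y₁ = 244/3.86 = 63.3 ft/s.

V₁ = 63.3 ft/s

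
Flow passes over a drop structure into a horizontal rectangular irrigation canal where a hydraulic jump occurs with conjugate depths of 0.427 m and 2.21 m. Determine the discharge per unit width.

q = 3.49 m²/s

For a rectangular channel the momentum equation gives q² = ½·g·y₁·y₂·(y₁ + y₂) = ½×9.81×0.427×2.21×2.64 = 12.2.
q = √12.2 = 3.49 m²/s.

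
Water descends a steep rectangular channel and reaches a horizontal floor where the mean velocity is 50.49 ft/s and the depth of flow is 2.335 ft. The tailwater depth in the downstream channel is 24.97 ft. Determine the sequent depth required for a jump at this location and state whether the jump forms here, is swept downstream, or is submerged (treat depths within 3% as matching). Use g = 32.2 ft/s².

Fr₁ = V₁/√(g·y₁) = 50.49/√(32.2×2.335) = 5.823.
Sequent-depth ratio: y₂/y₁ = ½[√(1 + 8Fr₁²) − 1] = ½[√272.24 − 1] = 7.750.
y₂ = 7.750 × 2.335 = 18.10 ft.
Tailwater y_tw = 24.97 ft: y_tw > y₂, so the jump is submerged.

y₂ = 18.10 ft; the jump is submerged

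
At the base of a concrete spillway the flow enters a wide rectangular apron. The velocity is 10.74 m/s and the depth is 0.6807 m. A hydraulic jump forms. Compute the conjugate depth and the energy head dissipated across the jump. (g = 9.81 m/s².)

y₂ = 3.675 m; ΔE = 2.683 m

Fr₁ = V₁/√(g·y₁) = 10.74/√(9.81×0.6807) = 4.156.
From the momentum equation for a rectangular channel, y₂/y₁ = ½[√(1 + 8Fr₁²) − 1] = ½[√139.19 − 1] = 5.399.
y₂ = 5.399 × 0.6807 = 3.675 m.
q = V₁·y₁ = 10.74 × 0.6807 = 7.311 m²/s. V₂ = q/y₂ = 7.311/3.675 = 1.989 m/s. E₁ = y₁ + V₁²/2g = 6.560 m; E₂ = y₂ + V₂²/2g = 3.877 m. ΔE = E₁ − E₂ = 2.683 m.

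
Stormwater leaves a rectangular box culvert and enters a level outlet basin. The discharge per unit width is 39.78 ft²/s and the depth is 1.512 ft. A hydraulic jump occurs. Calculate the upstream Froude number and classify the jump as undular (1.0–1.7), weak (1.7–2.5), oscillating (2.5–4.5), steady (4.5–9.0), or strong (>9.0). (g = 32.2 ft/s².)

Fr₁ = 3.771; oscillating jump

V₁ = q/y₁ = 39.78/1.512 = 26.31 ft/s. Fr₁ = V₁/√(g·y₁) = 26.31/√(32.2×1.512) = 3.771.
Fr₁ = 3.771 lies in the oscillating range.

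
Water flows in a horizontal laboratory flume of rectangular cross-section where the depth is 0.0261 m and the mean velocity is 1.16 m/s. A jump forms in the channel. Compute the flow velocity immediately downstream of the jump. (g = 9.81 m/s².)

Fr₁ = V₁/√(g·y₁) = 1.16/√(9.81×0.0261) = 2.29.
From the momentum equation for a rectangular channel, y₂/y₁ = ½[√(1 + 8Fr₁²) − 1] = ½[√43.04 − 1] = 2.78.
y₂ = 2.78 × 0.0261 = 0.0726 m.
q = V₁·y₁ = 1.16 × 0.0261 = 0.0303 m²/s.
V₂ = q/y₂ = 0.0303/0.0726 = 0.417 m/s.

V₂ = 0.417 m/s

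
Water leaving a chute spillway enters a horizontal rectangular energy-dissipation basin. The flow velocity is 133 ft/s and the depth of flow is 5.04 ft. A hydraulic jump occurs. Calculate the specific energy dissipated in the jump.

ΔE = 206 ft

Fr₁ = V₁/√(g·y₁) = 133/√(32.2×5.04) = 10.4.
By Bélanger, y₂/y₁ = ½[√(1 + 8Fr₁²) − 1] = ½[√873.0 − 1] = 14.3.
y₂ = 14.3 × 5.04 = 71.9 ft.
q = V₁·y₁ = 133 × 5.04 = 670 ft²/s. V₂ = q/y₂ = 670/71.9 = 9.32 ft/s. E₁ = y₁ + V₁²/2g = 280 ft; E₂ = y₂ + V₂²/2g = 73.3 ft. ΔE = E₁ − E₂ = 206 ft.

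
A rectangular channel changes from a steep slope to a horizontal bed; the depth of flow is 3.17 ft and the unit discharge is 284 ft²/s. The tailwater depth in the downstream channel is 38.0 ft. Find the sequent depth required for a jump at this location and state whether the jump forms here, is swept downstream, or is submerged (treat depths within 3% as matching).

y₂ = 38.2 ft; the jump forms here

V₁ = q/y₁ = 284/3.17 = 89.6 ft/s. Fr₁ = V₁/√(g·y₁) = 89.6/√(32.2×3.17) = 8.87.
From the momentum equation for a rectangular channel, y₂/y₁ = ½[√(1 + 8Fr₁²) − 1] = ½[√630.1 − 1] = 12.1.
y₂ = 12.1 × 3.17 = 38.2 ft.
Tailwater y_tw = 38.0 ft: y_tw ≈ y₂, so the jump forms here.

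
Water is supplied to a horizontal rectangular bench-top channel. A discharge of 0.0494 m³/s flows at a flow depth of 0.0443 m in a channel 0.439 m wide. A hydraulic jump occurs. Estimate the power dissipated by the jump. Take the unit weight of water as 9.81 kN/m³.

q = Q/b = 0.0494/0.439 = 0.113 m²/s; V₁ = q/y₁ = 2.54 m/s. Fr₁ = V₁/√(g·y₁) = 3.85.
Conjugate-depth relation: y₂/y₁ = ½[√(1 + 8Fr₁²) − 1] = ½[√119.8 − 1] = 4.97.
y₂ = 4.97 × 0.0443 = 0.220 m.
V₂ = q/y₂ = 0.113/0.220 = 0.511 m/s. E₁ = y₁ + V₁²/2g = 0.373 m; E₂ = y₂ + V₂²/2g = 0.234 m. ΔE = E₁ − E₂ = 0.140 m.
P = γ·Q·ΔE = 9.81 × 0.0494 × 0.140 = 0.0677 kW.

P = 0.0677 kW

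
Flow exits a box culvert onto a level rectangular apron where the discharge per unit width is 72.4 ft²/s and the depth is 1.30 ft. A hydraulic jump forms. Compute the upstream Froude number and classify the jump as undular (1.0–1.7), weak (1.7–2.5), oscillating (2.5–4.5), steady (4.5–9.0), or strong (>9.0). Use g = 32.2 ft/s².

Fr₁ = 8.61; steady jump

V₁ = q/y₁ = 72.4/1.30 = 55.7 ft/s. Fr₁ = V₁/√(g·y₁) = 55.7/√(32.2×1.30) = 8.61.
Fr₁ = 8.61 lies in the steady range.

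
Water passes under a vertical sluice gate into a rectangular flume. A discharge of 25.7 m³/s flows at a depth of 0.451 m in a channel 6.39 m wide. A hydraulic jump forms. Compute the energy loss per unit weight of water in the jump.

ΔE = 1.88 m

q = Q/b = 25.7/6.39 = 4.02 m²/s; V₁ = q/y₁ = 8.92 m/s. Fr₁ = V₁/√(g·y₁) = 4.24.
By Bélanger, y₂/y₁ = ½[√(1 + 8Fr₁²) − 1] = ½[√144.8 − 1] = 5.52.
y₂ = 5.52 × 0.451 = 2.49 m.
V₂ = q/y₂ = 4.02/2.49 = 1.62 m/s. E₁ = y₁ + V₁²/2g = 4.50 m; E₂ = y₂ + V₂²/2g = 2.62 m. ΔE = E₁ − E₂ = 1.88 m.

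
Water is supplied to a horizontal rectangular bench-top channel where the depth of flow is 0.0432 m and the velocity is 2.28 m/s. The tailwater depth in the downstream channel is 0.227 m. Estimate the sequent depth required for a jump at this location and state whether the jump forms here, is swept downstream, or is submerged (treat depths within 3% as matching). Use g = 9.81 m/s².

y₂ = 0.193 m; the jump is submerged

Fr₁ = V₁/√(g·y₁) = 2.28/√(9.81×0.0432) = 3.50.
Bélanger equation: y₂/y₁ = ½[√(1 + 8Fr₁²) − 1] = ½[√99.13 − 1] = 4.48.
y₂ = 4.48 × 0.0432 = 0.193 m.
Tailwater y_tw = 0.227 m: y_tw > y₂, so the jump is submerged.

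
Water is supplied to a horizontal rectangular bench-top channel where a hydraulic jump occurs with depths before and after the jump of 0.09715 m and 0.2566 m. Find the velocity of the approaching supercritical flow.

For a rectangular channel the momentum equation gives q² = ½·g·y₁·y₂·(y₁ + y₂) = ½×9.81×0.09715×0.2566×0.3538 = 0.04325.
q = √0.04325 = 0.2080 m²/s.
V₁ = q/y₁ = 0.2080/0.09715 = 2.141 m/s.

V₁ = 2.141 m/s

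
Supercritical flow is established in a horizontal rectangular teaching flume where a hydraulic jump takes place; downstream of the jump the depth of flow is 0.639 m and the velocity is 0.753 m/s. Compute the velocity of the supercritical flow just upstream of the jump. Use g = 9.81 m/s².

V₁ = 4.81 m/s

Fr₂ = V₂/√(g·y₂) = 0.753/√(9.81×0.639) = 0.301.
The Bélanger relation is symmetric: y₁/y₂ = ½[√(1 + 8Fr₂²) − 1] = ½[√1.724 − 1] = 0.156.
y₁ = 0.156 × 0.639 = 0.1000 m.
V₁ = q/y₁ = 0.481/0.1000 = 4.81 m/s.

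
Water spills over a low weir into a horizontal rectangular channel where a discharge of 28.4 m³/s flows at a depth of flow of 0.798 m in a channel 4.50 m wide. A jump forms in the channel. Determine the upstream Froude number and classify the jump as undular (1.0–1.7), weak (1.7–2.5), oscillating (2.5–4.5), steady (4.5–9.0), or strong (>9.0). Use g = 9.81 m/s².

Fr₁ = 2.83; oscillating jump

q = Q/b = 28.4/4.50 = 6.31 m²/s; V₁ = q/y₁ = 7.91 m/s. Fr₁ = V₁/√(g·y₁) = 2.83.
Fr₁ = 2.83 lies in the oscillating range.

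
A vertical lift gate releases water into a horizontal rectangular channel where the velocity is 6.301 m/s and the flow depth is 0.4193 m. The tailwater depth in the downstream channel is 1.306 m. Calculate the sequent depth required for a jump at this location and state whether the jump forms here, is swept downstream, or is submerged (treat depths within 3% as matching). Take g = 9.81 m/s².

y₂ = 1.645 m; the jump is swept downstream

Fr₁ = V₁/√(g·y₁) = 6.301/√(9.81×0.4193) = 3.107.
By Bélanger, y₂/y₁ = ½[√(1 + 8Fr₁²) − 1] = ½[√78.217 − 1] = 3.922.
y₂ = 3.922 × 0.4193 = 1.645 m.
Tailwater y_tw = 1.306 m: y_tw < y₂, so the jump is swept downstream.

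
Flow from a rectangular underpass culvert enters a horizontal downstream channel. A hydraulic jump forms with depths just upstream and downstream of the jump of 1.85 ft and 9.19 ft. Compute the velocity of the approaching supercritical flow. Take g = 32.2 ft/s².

For a rectangular channel the momentum equation gives q² = ½·g·y₁·y₂·(y₁ + y₂) = ½×32.2×1.85×9.19×11.0 = 3022.
q = √3022 = 55.0 ft²/s.
V₁ = q/y₁ = 55.0/1.85 = 29.7 ft/s.

V₁ = 29.7 ft/s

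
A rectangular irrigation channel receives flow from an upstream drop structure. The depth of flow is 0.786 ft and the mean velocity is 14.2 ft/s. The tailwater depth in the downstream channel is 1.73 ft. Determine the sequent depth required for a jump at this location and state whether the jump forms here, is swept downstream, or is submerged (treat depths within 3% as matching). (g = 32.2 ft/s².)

Fr₁ = V₁/√(g·y₁) = 14.2/√(32.2×0.786) = 2.82.
Bélanger equation: y₂/y₁ = ½[√(1 + 8Fr₁²) − 1] = ½[√64.74 − 1] = 3.52.
y₂ = 3.52 × 0.786 = 2.77 ft.
Tailwater y_tw = 1.73 ft: y_tw < y₂, so the jump is swept downstream.

y₂ = 2.77 ft; the jump is swept downstream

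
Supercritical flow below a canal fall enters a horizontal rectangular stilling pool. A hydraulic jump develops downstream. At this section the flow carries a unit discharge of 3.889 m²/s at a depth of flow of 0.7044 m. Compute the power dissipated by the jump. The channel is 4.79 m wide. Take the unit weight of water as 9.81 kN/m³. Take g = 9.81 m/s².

V₁ = q/y₁ = 3.889/0.7044 = 5.521 m/s. Fr₁ = V₁/√(g·y₁) = 5.521/√(9.81×0.7044) = 2.100.
Conjugate-depth relation: y₂/y₁ = ½[√(1 + 8Fr₁²) − 1] = ½[√36.289 − 1] = 2.512.
y₂ = 2.512 × 0.7044 = 1.769 m.
V₂ = q/y₂ = 3.889/1.769 = 2.198 m/s. E₁ = y₁ + V₁²/2g = 2.258 m; E₂ = y₂ + V₂²/2g = 2.016 m. ΔE = E₁ − E₂ = 0.2423 m.
Q = q·b = 3.889 × 4.79 = 18.63 m³/s. P = γ·Q·ΔE = 9.81 × 18.63 × 0.2423 = 44.28 kW.

P = 44.28 kW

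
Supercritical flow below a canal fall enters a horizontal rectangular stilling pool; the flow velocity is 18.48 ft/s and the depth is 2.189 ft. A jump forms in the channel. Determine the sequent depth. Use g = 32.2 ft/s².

y₂ = 5.807 ft

Fr₁ = V₁/√(g·y₁) = 18.48/√(32.2×2.189) = 2.201.
By Bélanger, y₂/y₁ = ½[√(1 + 8Fr₁²) − 1] = ½[√39.761 − 1] = 2.653.
y₂ = 2.653 × 2.189 = 5.807 ft.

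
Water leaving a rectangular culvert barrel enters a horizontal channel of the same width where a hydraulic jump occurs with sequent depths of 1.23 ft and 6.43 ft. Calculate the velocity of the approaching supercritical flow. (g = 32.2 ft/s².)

V₁ = 25.4 ft/s

For a rectangular channel the momentum equation gives q² = ½·g·y₁·y₂·(y₁ + y₂) = ½×32.2×1.23×6.43×7.66 = 975.
q = √975 = 31.2 ft²/s.
V₁ = q/y₁ = 31.2/1.23 = 25.4 ft/s.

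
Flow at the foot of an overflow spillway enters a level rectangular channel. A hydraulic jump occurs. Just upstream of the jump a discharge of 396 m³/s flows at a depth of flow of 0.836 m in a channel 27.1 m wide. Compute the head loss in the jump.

q = Q/b = 396/27.1 = 14.6 m²/s; V₁ = q/y₁ = 17.5 m/s. Fr₁ = V₁/√(g·y₁) = 6.10.
By Bélanger, y₂/y₁ = ½[√(1 + 8Fr₁²) − 1] = ½[√299.0 − 1] = 8.15.
y₂ = 8.15 × 0.836 = 6.81 m.
V₂ = q/y₂ = 14.6/6.81 = 2.15 m/s. E₁ = y₁ + V₁²/2g = 16.4 m; E₂ = y₂ + V₂²/2g = 7.04 m. ΔE = E₁ − E₂ = 9.36 m.

ΔE = 9.36 m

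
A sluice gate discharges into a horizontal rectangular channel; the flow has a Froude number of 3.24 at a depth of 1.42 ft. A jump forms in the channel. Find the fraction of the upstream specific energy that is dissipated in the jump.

Fr₁ = 3.24 (given).
By Bélanger, y₂/y₁ = ½[√(1 + 8Fr₁²) − 1] = ½[√84.98 − 1] = 4.11.
y₂ = 4.11 × 1.42 = 5.84 ft.
E₁ = y₁(1 + Fr₁²/2) = 1.42×(1 + 3.24²/2) = 8.87 ft. ΔE = (y₂ − y₁)³/(4y₁y₂) = 2.60 ft. ΔE/E₁ = 2.60/8.87 = 0.293.

ΔE/E₁ = 0.293 (29.3%)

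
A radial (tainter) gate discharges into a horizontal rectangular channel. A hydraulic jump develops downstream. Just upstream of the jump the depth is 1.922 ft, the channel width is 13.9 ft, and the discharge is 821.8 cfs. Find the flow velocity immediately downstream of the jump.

V₂ = 6.088 ft/s

q = Q/b = 821.8/13.9 = 59.12 ft²/s; V₁ = q/y₁ = 30.76 ft/s. Fr₁ = V₁/√(g·y₁) = 3.910.
Bélanger equation: y₂/y₁ = ½[√(1 + 8Fr₁²) − 1] = ½[√123.31 − 1] = 5.052.
y₂ = 5.052 × 1.922 = 9.711 ft.
V₂ = q/y₂ = 59.12/9.711 = 6.088 ft/s.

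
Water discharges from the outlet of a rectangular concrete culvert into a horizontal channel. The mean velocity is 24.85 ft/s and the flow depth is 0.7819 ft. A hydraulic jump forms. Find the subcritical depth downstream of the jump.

y₂ = 5.099 ft

Fr₁ = V₁/√(g·y₁) = 24.85/√(32.2×0.7819) = 4.952.
From the momentum equation for a rectangular channel, y₂/y₁ = ½[√(1 + 8Fr₁²) − 1] = ½[√197.22 − 1] = 6.522.
y₂ = 6.522 × 0.7819 = 5.099 ft.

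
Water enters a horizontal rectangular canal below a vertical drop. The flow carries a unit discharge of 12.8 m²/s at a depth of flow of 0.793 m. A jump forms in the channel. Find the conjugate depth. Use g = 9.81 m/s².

y₂ = 6.11 m

V₁ = q/y₁ = 12.8/0.793 = 16.1 m/s. Fr₁ = V₁/√(g·y₁) = 16.1/√(9.81×0.793) = 5.79.
Sequent-depth ratio: y₂/y₁ = ½[√(1 + 8Fr₁²) − 1] = ½[√268.9 − 1] = 7.70.
y₂ = 7.70 × 0.793 = 6.11 m.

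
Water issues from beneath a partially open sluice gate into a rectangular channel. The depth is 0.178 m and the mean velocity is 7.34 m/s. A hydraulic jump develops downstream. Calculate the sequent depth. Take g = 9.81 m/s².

y₂ = 1.31 m

Fr₁ = V₁/√(g·y₁) = 7.34/√(9.81×0.178) = 5.55.
Conjugate-depth relation: y₂/y₁ = ½[√(1 + 8Fr₁²) − 1] = ½[√247.8 − 1] = 7.37.
y₂ = 7.37 × 0.178 = 1.31 m.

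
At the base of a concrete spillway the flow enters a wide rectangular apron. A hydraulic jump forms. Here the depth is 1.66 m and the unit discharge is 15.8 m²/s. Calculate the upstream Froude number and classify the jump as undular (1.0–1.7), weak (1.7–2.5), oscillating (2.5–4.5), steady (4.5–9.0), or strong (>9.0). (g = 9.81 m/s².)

Fr₁ = 2.36; weak jump

V₁ = q/y₁ = 15.8/1.66 = 9.52 m/s. Fr₁ = V₁/√(g·y₁) = 9.52/√(9.81×1.66) = 2.36.
Fr₁ = 2.36 lies in the weak range.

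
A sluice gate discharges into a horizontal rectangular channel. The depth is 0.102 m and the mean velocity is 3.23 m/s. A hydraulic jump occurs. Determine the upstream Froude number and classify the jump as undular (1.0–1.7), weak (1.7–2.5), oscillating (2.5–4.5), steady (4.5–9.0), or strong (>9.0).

Fr₁ = V₁/√(g·y₁) = 3.23/√(9.81×0.102) = 3.23.
Fr₁ = 3.23 lies in the oscillating range.

Fr₁ = 3.23; oscillating jump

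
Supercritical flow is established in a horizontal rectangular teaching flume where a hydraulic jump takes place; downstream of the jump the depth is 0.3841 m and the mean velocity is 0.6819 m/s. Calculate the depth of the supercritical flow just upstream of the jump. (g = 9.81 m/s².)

y₁ = 0.07868 m

Fr₂ = V₂/√(g·y₂) = 0.6819/√(9.81×0.3841) = 0.3513.
Since the conjugate-depth ratio holds either way, y₁/y₂ = ½[√(1 + 8Fr₂²) − 1] = ½[√1.9872 − 1] = 0.2048.
y₁ = 0.2048 × 0.3841 = 0.07868 m.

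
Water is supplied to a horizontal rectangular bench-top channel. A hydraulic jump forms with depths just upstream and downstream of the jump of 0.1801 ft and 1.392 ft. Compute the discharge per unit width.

q = 2.519 ft²/s

For a rectangular channel the momentum equation gives q² = ½·g·y₁·y₂·(y₁ + y₂) = ½×32.2×0.1801×1.392×1.572 = 6.345.
q = √6.345 = 2.519 ft²/s.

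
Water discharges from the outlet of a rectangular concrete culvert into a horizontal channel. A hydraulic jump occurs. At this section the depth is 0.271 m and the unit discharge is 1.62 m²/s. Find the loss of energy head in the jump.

ΔE = 0.734 m

V₁ = q/y₁ = 1.62/0.271 = 5.98 m/s. Fr₁ = V₁/√(g·y₁) = 5.98/√(9.81×0.271) = 3.67.
Conjugate-depth relation: y₂/y₁ = ½[√(1 + 8Fr₁²) − 1] = ½[√108.5 − 1] = 4.71.
y₂ = 4.71 × 0.271 = 1.28 m.
Head loss: ΔE = (y₂ − y₁)³/(4y₁y₂) = (1.28 − 0.271)³/(4×0.271×1.28) = 1.02/1.38 = 0.734 m.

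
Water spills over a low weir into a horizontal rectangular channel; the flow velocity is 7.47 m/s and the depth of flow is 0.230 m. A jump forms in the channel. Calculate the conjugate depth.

y₂ = 1.51 m

Fr₁ = V₁/√(g·y₁) = 7.47/√(9.81×0.230) = 4.97.
From the momentum equation for a rectangular channel, y₂/y₁ = ½[√(1 + 8Fr₁²) − 1] = ½[√198.8 − 1] = 6.55.
y₂ = 6.55 × 0.230 = 1.51 m.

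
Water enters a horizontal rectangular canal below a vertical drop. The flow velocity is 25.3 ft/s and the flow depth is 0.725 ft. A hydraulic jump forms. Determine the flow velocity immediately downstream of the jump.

V₂ = 3.65 ft/s

Fr₁ = V₁/√(g·y₁) = 25.3/√(32.2×0.725) = 5.24.
Bélanger equation: y₂/y₁ = ½[√(1 + 8Fr₁²) − 1] = ½[√220.3 − 1] = 6.92.
y₂ = 6.92 × 0.725 = 5.02 ft.
q = V₁·y₁ = 25.3 × 0.725 = 18.3 ft²/s.
V₂ = q/y₂ = 18.3/5.02 = 3.65 ft/s.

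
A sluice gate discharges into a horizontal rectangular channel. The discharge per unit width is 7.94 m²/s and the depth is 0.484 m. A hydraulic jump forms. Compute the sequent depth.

y₂ = 4.92 m

V₁ = q/y₁ = 7.94/0.484 = 16.4 m/s. Fr₁ = V₁/√(g·y₁) = 16.4/√(9.81×0.484) = 7.53.
Sequent-depth ratio: y₂/y₁ = ½[√(1 + 8Fr₁²) − 1] = ½[√454.4 − 1] = 10.2.
y₂ = 10.2 × 0.484 = 4.92 m.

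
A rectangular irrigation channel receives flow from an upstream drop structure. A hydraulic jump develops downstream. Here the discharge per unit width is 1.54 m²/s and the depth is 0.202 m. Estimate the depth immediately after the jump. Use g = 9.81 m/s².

V₁ = q/y₁ = 1.54/0.202 = 7.62 m/s. Fr₁ = V₁/√(g·y₁) = 7.62/√(9.81×0.202) = 5.42.
From the momentum equation for a rectangular channel, y₂/y₁ = ½[√(1 + 8Fr₁²) − 1] = ½[√235.6 − 1] = 7.18.
y₂ = 7.18 × 0.202 = 1.45 m.

y₂ = 1.45 m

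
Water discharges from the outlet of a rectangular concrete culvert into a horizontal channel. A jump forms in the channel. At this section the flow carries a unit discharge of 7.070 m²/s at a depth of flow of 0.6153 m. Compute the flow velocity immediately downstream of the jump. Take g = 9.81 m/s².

V₂ = 1.874 m/s

V₁ = q/y₁ = 7.070/0.6153 = 11.49 m/s. Fr₁ = V₁/√(g·y₁) = 11.49/√(9.81×0.6153) = 4.677.
Bélanger equation: y₂/y₁ = ½[√(1 + 8Fr₁²) − 1] = ½[√175.98 − 1] = 6.133.
y₂ = 6.133 × 0.6153 = 3.774 m.
V₂ = q/y₂ = 7.070/3.774 = 1.874 m/s.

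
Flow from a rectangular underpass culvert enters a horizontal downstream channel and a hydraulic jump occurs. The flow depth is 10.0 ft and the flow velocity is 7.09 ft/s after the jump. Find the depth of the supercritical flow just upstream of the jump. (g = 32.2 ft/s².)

y₁ = 2.50 ft

Fr₂ = V₂/√(g·y₂) = 7.09/√(32.2×10.0) = 0.395.
Applying the sequent-depth relation in reverse, y₁/y₂ = ½[√(1 + 8Fr₂²) − 1] = ½[√2.249 − 1] = 0.250.
y₁ = 0.250 × 10.0 = 2.50 ft.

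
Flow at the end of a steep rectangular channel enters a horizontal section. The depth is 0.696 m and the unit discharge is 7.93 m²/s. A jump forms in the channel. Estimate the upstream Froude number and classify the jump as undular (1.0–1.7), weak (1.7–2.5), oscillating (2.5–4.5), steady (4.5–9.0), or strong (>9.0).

Fr₁ = 4.36; oscillating jump

V₁ = q/y₁ = 7.93/0.696 = 11.4 m/s. Fr₁ = V₁/√(g·y₁) = 11.4/√(9.81×0.696) = 4.36.
Fr₁ = 4.36 lies in the oscillating range.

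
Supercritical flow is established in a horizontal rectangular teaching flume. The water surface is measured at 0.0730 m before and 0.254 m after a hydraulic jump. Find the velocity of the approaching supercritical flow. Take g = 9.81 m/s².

V₁ = 2.36 m/s

For a rectangular channel the momentum equation gives q² = ½·g·y₁·y₂·(y₁ + y₂) = ½×9.81×0.0730×0.254×0.327 = 0.0297.
q = √0.0297 = 0.172 m²/s.
V₁ = q/y₁ = 0.172/0.0730 = 2.36 m/s.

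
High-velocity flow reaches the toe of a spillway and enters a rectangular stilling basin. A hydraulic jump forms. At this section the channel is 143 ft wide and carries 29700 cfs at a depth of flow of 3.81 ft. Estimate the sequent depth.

q = Q/b = 29700/143 = 208 ft²/s; V₁ = q/y₁ = 54.5 ft/s. Fr₁ = V₁/√(g·y₁) = 4.92.
Bélanger equation: y₂/y₁ = ½[√(1 + 8Fr₁²) − 1] = ½[√194.8 − 1] = 6.48.
y₂ = 6.48 × 3.81 = 24.7 ft.

y₂ = 24.7 ft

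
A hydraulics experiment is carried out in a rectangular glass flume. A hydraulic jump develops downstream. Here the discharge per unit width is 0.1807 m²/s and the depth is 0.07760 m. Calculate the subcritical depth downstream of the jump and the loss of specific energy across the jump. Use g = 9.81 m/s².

V₁ = q/y₁ = 0.1807/0.07760 = 2.329 m/s. Fr₁ = V₁/√(g·y₁) = 2.329/√(9.81×0.07760) = 2.669.
Bélanger equation: y₂/y₁ = ½[√(1 + 8Fr₁²) − 1] = ½[√57.984 − 1] = 3.307.
y₂ = 3.307 × 0.07760 = 0.2567 m.
V₂ = q/y₂ = 0.1807/0.2567 = 0.7041 m/s. E₁ = y₁ + V₁²/2g = 0.3540 m; E₂ = y₂ + V₂²/2g = 0.2819 m. ΔE = E₁ − E₂ = 0.07206 m.

y₂ = 0.2567 m; ΔE = 0.07206 m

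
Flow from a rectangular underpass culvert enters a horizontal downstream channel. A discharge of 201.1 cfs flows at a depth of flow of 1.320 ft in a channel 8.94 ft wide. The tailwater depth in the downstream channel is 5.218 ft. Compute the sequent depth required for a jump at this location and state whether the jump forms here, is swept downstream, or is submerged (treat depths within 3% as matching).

q = Q/b = 201.1/8.94 = 22.49 ft²/s; V₁ = q/y₁ = 17.04 ft/s. Fr₁ = V₁/√(g·y₁) = 2.614.
From the momentum equation for a rectangular channel, y₂/y₁ = ½[√(1 + 8Fr₁²) − 1] = ½[√55.659 − 1] = 3.230.
y₂ = 3.230 × 1.320 = 4.264 ft.
Tailwater y_tw = 5.218 ft: y_tw > y₂, so the jump is submerged.

y₂ = 4.264 ft; the jump is submerged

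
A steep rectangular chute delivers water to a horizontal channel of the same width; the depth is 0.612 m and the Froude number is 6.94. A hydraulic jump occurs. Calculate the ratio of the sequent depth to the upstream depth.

Fr₁ = 6.94 (given).
Sequent-depth ratio: y₂/y₁ = ½[√(1 + 8Fr₁²) − 1] = ½[√386.3 − 1] = 9.33.

y₂/y₁ = 9.33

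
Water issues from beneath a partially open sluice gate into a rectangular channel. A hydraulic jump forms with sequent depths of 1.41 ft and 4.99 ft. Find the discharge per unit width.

For a rectangular channel the momentum equation gives q² = ½·g·y₁·y₂·(y₁ + y₂) = ½×32.2×1.41×4.99×6.40 = 725.
q = √725 = 26.9 ft²/s.

q = 26.9 ft²/s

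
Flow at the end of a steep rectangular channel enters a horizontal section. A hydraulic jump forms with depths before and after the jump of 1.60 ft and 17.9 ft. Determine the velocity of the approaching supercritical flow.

For a rectangular channel the momentum equation gives q² = ½·g·y₁·y₂·(y₁ + y₂) = ½×32.2×1.60×17.9×19.5 = 8992.
q = √8992 = 94.8 ft²/s.
V₁ = q/y₁ = 94.8/1.60 = 59.3 ft/s.

V₁ = 59.3 ft/s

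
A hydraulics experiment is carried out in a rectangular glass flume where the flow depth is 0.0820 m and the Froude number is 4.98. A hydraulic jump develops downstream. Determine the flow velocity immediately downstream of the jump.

Fr₁ = 4.98 (given).
Conjugate-depth relation: y₂/y₁ = ½[√(1 + 8Fr₁²) − 1] = ½[√199.4 − 1] = 6.56.
y₂ = 6.56 × 0.0820 = 0.538 m.
V₁ = Fr₁·√(g·y₁) = 4.98×√(9.81×0.0820) = 4.47 m/s; q = V₁·y₁ = 0.366 m²/s.
V₂ = q/y₂ = 0.366/0.538 = 0.681 m/s.

V₂ = 0.681 m/s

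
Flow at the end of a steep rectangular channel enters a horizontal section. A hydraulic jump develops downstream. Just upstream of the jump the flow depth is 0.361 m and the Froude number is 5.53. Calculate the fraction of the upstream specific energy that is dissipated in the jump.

Fr₁ = 5.53 (given).
Sequent-depth ratio: y₂/y₁ = ½[√(1 + 8Fr₁²) − 1] = ½[√245.6 − 1] = 7.34.
y₂ = 7.34 × 0.361 = 2.65 m.
E₁ = y₁(1 + Fr₁²/2) = 0.361×(1 + 5.53²/2) = 5.88 m. ΔE = (y₂ − y₁)³/(4y₁y₂) = 3.13 m. ΔE/E₁ = 3.13/5.88 = 0.532.

ΔE/E₁ = 0.532 (53.2%)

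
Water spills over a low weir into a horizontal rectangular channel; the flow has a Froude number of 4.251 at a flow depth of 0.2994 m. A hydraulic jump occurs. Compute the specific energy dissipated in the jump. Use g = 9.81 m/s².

ΔE = 1.260 m

Fr₁ = 4.251 (given).
Sequent-depth ratio: y₂/y₁ = ½[√(1 + 8Fr₁²) − 1] = ½[√145.57 − 1] = 5.533.
y₂ = 5.533 × 0.2994 = 1.656 m.
V₁ = Fr₁·√(g·y₁) = 4.251×√(9.81×0.2994) = 7.285 m/s; q = V₁·y₁ = 2.181 m²/s. V₂ = q/y₂ = 2.181/1.656 = 1.317 m/s. E₁ = y₁ + V₁²/2g = 3.005 m; E₂ = y₂ + V₂²/2g = 1.745 m. ΔE = E₁ − E₂ = 1.260 m.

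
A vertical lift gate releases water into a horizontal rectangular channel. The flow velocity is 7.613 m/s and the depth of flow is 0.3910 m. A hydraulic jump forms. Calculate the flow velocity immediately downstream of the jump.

V₂ = 1.517 m/s

Fr₁ = V₁/√(g·y₁) = 7.613/√(9.81×0.3910) = 3.887.
Bélanger equation: y₂/y₁ = ½[√(1 + 8Fr₁²) − 1] = ½[√121.88 − 1] = 5.020.
y₂ = 5.020 × 0.3910 = 1.963 m.
q = V₁·y₁ = 7.613 × 0.3910 = 2.977 m²/s.
V₂ = q/y₂ = 2.977/1.963 = 1.517 m/s.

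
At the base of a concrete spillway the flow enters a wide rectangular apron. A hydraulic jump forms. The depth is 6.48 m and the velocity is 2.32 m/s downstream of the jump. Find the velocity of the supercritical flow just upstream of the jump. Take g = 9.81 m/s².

Fr₂ = V₂/√(g·y₂) = 2.32/√(9.81×6.48) = 0.291.
The Bélanger relation is symmetric: y₁/y₂ = ½[√(1 + 8Fr₂²) − 1] = ½[√1.677 − 1] = 0.148.
y₁ = 0.148 × 6.48 = 0.956 m.
V₁ = q/y₁ = 15.0/0.956 = 15.7 m/s.

V₁ = 15.7 m/s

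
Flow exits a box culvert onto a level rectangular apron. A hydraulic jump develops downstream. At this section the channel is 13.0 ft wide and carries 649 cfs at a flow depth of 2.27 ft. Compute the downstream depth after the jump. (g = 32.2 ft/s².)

y₂ = 7.20 ft

q = Q/b = 649/13.0 = 49.9 ft²/s; V₁ = q/y₁ = 22.0 ft/s. Fr₁ = V₁/√(g·y₁) = 2.57.
Conjugate-depth relation: y₂/y₁ = ½[√(1 + 8Fr₁²) − 1] = ½[√53.94 − 1] = 3.17.
y₂ = 3.17 × 2.27 = 7.20 ft.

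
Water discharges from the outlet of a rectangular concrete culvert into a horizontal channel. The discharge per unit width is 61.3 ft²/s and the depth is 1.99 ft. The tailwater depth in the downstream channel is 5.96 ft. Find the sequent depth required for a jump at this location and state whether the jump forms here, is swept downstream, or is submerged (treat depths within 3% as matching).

V₁ = q/y₁ = 61.3/1.99 = 30.8 ft/s. Fr₁ = V₁/√(g·y₁) = 30.8/√(32.2×1.99) = 3.85.
Bélanger equation: y₂/y₁ = ½[√(1 + 8Fr₁²) − 1] = ½[√119.5 − 1] = 4.97.
y₂ = 4.97 × 1.99 = 9.88 ft.
Tailwater y_tw = 5.96 ft: y_tw < y₂, so the jump is swept downstream.

y₂ = 9.88 ft; the jump is swept downstream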